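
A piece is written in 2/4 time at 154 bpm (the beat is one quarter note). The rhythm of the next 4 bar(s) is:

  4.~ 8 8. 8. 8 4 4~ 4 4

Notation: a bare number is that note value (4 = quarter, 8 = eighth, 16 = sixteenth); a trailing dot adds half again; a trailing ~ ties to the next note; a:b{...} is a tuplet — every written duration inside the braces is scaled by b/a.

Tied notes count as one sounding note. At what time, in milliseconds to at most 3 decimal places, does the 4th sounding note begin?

note 4 onset = 7/2b = 1363.636ms

1. 0.0ms @ 0 + 779.221ms (2)
2. 779.221ms @ 2 + 292.208ms (3/4)
3. 1071.429ms @ 11/4 + 292.208ms (3/4)
4. 1363.636ms @ 7/2 + 194.805ms (1/2)
5. 1558.442ms @ 4 + 389.61ms (1)
6. 1948.052ms @ 5 + 779.221ms (2)
7. 2727.273ms @ 7 + 389.61ms (1)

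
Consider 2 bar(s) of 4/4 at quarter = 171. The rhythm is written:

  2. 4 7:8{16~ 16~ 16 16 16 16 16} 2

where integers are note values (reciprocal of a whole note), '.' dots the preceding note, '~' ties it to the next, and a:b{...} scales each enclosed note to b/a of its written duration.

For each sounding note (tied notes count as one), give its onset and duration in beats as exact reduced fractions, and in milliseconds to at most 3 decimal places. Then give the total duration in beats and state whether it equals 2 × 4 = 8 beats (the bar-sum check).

1) 0.0ms=0b +1052.632ms=3b
2) 1052.632ms=3b +350.877ms=1b
3) 1403.509ms=4b +300.752ms=6/7b
4) 1704.261ms=34/7b +100.251ms=2/7b
5) 1804.511ms=36/7b +100.251ms=2/7b
6) 1904.762ms=38/7b +100.251ms=2/7b
7) 2005.013ms=40/7b +100.251ms=2/7b
8) 2105.263ms=6b +701.754ms=2b
Σ=8b of 8 (171bpm 4/4) — PASS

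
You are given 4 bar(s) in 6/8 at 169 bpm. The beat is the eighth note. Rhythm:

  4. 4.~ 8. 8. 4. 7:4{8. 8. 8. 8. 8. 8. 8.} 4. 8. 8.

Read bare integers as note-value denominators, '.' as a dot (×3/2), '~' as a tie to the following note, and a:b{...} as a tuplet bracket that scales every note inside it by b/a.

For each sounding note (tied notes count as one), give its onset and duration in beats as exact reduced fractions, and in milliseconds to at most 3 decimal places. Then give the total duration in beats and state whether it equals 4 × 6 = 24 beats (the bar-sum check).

1) 0.0ms=0b +1065.089ms=3b
2) 1065.089ms=3b +1597.633ms=9/2b
3) 2662.722ms=15/2b +532.544ms=3/2b
4) 3195.266ms=9b +1065.089ms=3b
5) 4260.355ms=12b +304.311ms=6/7b
6) 4564.666ms=90/7b +304.311ms=6/7b
7) 4868.977ms=96/7b +304.311ms=6/7b
8) 5173.288ms=102/7b +304.311ms=6/7b
9) 5477.599ms=108/7b +304.311ms=6/7b
10) 5781.91ms=114/7b +304.311ms=6/7b
11) 6086.221ms=120/7b +304.311ms=6/7b
12) 6390.533ms=18b +1065.089ms=3b
13) 7455.621ms=21b +532.544ms=3/2b
14) 7988.166ms=45/2b +532.544ms=3/2b
Σ=24b of 24 (169bpm 6/8) — PASS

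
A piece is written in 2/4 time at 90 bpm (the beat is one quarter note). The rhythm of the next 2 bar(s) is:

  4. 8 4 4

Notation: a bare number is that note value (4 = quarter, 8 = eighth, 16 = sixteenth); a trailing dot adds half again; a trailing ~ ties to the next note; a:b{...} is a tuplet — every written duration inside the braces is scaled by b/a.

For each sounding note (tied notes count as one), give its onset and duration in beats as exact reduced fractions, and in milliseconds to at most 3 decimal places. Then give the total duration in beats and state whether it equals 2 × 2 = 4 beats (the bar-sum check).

1) 0.0ms=0b +1000.0ms=3/2b
2) 1000.0ms=3/2b +333.333ms=1/2b
3) 1333.333ms=2b +666.667ms=1b
4) 2000.0ms=3b +666.667ms=1b
Σ=4b of 4 (90bpm 2/4) — PASS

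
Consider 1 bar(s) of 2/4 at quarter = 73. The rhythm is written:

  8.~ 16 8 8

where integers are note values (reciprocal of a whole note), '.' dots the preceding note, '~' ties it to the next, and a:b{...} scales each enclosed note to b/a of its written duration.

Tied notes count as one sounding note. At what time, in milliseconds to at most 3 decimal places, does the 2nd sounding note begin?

1. 0.0ms @ 0 + 821.918ms (1)
2. 821.918ms @ 1 + 410.959ms (1/2)
3. 1232.877ms @ 3/2 + 410.959ms (1/2)

note 2 onset = 1b = 821.918ms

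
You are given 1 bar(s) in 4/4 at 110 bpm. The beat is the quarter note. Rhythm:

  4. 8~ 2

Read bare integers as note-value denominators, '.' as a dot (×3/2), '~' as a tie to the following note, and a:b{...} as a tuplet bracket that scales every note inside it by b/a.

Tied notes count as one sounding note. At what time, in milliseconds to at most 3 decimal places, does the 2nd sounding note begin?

note 2 onset = 3/2b = 818.182ms

1. 0.0ms @ 0 + 818.182ms (3/2)
2. 818.182ms @ 3/2 + 1363.636ms (5/2)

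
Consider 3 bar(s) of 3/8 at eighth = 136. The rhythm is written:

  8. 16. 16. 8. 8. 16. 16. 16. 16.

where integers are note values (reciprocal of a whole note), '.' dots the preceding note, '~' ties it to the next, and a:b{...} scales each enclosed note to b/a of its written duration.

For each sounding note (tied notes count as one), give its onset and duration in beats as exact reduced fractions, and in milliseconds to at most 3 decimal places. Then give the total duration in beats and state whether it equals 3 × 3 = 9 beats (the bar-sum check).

1) 0.0ms=0b +661.765ms=3/2b
2) 661.765ms=3/2b +330.882ms=3/4b
3) 992.647ms=9/4b +330.882ms=3/4b
4) 1323.529ms=3b +661.765ms=3/2b
5) 1985.294ms=9/2b +661.765ms=3/2b
6) 2647.059ms=6b +330.882ms=3/4b
7) 2977.941ms=27/4b +330.882ms=3/4b
8) 3308.824ms=15/2b +330.882ms=3/4b
9) 3639.706ms=33/4b +330.882ms=3/4b
Σ=9b of 9 (136bpm 3/8) — PASS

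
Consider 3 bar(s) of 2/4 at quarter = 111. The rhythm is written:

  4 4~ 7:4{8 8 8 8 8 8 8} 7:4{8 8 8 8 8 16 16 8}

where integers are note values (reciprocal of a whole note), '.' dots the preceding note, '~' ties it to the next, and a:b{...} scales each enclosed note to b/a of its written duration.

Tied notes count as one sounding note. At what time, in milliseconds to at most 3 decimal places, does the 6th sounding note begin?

note 6 onset = 22/7b = 1698.842ms

1. 0.0ms @ 0 + 540.541ms (1)
2. 540.541ms @ 1 + 694.981ms (9/7)
3. 1235.521ms @ 16/7 + 154.44ms (2/7)
4. 1389.961ms @ 18/7 + 154.44ms (2/7)
5. 1544.402ms @ 20/7 + 154.44ms (2/7)
6. 1698.842ms @ 22/7 + 154.44ms (2/7)
7. 1853.282ms @ 24/7 + 154.44ms (2/7)
8. 2007.722ms @ 26/7 + 154.44ms (2/7)
9. 2162.162ms @ 4 + 154.44ms (2/7)
10. 2316.602ms @ 30/7 + 154.44ms (2/7)
11. 2471.042ms @ 32/7 + 154.44ms (2/7)
12. 2625.483ms @ 34/7 + 154.44ms (2/7)
13. 2779.923ms @ 36/7 + 154.44ms (2/7)
14. 2934.363ms @ 38/7 + 77.22ms (1/7)
15. 3011.583ms @ 39/7 + 77.22ms (1/7)
16. 3088.803ms @ 40/7 + 154.44ms (2/7)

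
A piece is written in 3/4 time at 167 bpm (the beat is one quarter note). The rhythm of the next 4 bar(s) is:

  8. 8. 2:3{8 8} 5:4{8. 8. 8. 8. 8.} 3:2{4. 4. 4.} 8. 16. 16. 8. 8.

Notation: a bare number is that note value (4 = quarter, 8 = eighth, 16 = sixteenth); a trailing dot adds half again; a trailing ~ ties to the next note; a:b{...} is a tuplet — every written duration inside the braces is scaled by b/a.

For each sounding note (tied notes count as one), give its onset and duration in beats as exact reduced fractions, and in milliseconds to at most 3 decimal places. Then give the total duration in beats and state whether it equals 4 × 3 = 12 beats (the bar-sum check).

1) 0.0ms=0b +269.461ms=3/4b
2) 269.461ms=3/4b +269.461ms=3/4b
3) 538.922ms=3/2b +269.461ms=3/4b
4) 808.383ms=9/4b +269.461ms=3/4b
5) 1077.844ms=3b +215.569ms=3/5b
6) 1293.413ms=18/5b +215.569ms=3/5b
7) 1508.982ms=21/5b +215.569ms=3/5b
8) 1724.551ms=24/5b +215.569ms=3/5b
9) 1940.12ms=27/5b +215.569ms=3/5b
10) 2155.689ms=6b +359.281ms=1b
11) 2514.97ms=7b +359.281ms=1b
12) 2874.251ms=8b +359.281ms=1b
13) 3233.533ms=9b +269.461ms=3/4b
14) 3502.994ms=39/4b +134.731ms=3/8b
15) 3637.725ms=81/8b +134.731ms=3/8b
16) 3772.455ms=21/2b +269.461ms=3/4b
17) 4041.916ms=45/4b +269.461ms=3/4b
Σ=12b of 12 (167bpm 3/4) — PASS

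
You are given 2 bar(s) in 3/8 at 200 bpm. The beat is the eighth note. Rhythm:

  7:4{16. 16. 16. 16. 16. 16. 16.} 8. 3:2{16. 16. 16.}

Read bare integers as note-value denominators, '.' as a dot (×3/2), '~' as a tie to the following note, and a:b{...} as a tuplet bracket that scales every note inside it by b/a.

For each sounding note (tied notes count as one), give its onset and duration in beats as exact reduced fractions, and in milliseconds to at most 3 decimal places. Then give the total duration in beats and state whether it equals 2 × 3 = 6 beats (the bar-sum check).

1) 0.0ms=0b +128.571ms=3/7b
2) 128.571ms=3/7b +128.571ms=3/7b
3) 257.143ms=6/7b +128.571ms=3/7b
4) 385.714ms=9/7b +128.571ms=3/7b
5) 514.286ms=12/7b +128.571ms=3/7b
6) 642.857ms=15/7b +128.571ms=3/7b
7) 771.429ms=18/7b +128.571ms=3/7b
8) 900.0ms=3b +450.0ms=3/2b
9) 1350.0ms=9/2b +150.0ms=1/2b
10) 1500.0ms=5b +150.0ms=1/2b
11) 1650.0ms=11/2b +150.0ms=1/2b
Σ=6b of 6 (200bpm 3/8) — PASS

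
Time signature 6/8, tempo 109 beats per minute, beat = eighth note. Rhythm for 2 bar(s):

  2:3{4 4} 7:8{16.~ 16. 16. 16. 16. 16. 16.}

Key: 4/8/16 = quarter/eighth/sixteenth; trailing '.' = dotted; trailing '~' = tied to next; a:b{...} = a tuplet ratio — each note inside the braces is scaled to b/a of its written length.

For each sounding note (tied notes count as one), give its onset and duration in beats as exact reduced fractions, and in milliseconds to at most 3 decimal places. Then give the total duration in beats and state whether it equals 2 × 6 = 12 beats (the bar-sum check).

1) 0.0ms=0b +1651.376ms=3b
2) 1651.376ms=3b +1651.376ms=3b
3) 3302.752ms=6b +943.644ms=12/7b
4) 4246.396ms=54/7b +471.822ms=6/7b
5) 4718.218ms=60/7b +471.822ms=6/7b
6) 5190.039ms=66/7b +471.822ms=6/7b
7) 5661.861ms=72/7b +471.822ms=6/7b
8) 6133.683ms=78/7b +471.822ms=6/7b
Σ=12b of 12 (109bpm 6/8) — PASS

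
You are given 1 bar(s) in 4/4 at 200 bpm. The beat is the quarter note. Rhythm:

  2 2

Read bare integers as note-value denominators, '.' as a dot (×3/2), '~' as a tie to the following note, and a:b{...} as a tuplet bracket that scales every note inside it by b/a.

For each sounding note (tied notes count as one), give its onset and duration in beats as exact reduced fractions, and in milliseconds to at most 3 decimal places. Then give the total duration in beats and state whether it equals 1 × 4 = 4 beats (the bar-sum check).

1) 0.0ms=0b +600.0ms=2b
2) 600.0ms=2b +600.0ms=2b
Σ=4b of 4 (200bpm 4/4) — PASS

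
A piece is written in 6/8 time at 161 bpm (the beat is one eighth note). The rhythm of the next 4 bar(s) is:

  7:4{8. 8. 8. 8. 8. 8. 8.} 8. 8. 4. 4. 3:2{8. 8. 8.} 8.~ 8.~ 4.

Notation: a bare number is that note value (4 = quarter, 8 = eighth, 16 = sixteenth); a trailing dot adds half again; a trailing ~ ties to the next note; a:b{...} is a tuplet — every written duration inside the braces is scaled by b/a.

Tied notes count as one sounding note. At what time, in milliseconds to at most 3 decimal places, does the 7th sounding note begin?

1. 0.0ms @ 0 + 319.432ms (6/7)
2. 319.432ms @ 6/7 + 319.432ms (6/7)
3. 638.864ms @ 12/7 + 319.432ms (6/7)
4. 958.296ms @ 18/7 + 319.432ms (6/7)
5. 1277.728ms @ 24/7 + 319.432ms (6/7)
6. 1597.161ms @ 30/7 + 319.432ms (6/7)
7. 1916.593ms @ 36/7 + 319.432ms (6/7)
8. 2236.025ms @ 6 + 559.006ms (3/2)
9. 2795.031ms @ 15/2 + 559.006ms (3/2)
10. 3354.037ms @ 9 + 1118.012ms (3)
11. 4472.05ms @ 12 + 1118.012ms (3)
12. 5590.062ms @ 15 + 372.671ms (1)
13. 5962.733ms @ 16 + 372.671ms (1)
14. 6335.404ms @ 17 + 372.671ms (1)
15. 6708.075ms @ 18 + 2236.025ms (6)

note 7 onset = 36/7b = 1916.593ms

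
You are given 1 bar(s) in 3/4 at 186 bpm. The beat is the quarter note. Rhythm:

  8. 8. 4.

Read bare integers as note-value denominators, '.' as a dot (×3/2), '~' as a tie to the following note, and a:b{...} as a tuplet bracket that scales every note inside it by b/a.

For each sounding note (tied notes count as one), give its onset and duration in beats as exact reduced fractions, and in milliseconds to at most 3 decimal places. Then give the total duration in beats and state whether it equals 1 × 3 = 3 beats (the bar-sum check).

1) 0.0ms=0b +241.935ms=3/4b
2) 241.935ms=3/4b +241.935ms=3/4b
3) 483.871ms=3/2b +483.871ms=3/2b
Σ=3b of 3 (186bpm 3/4) — PASS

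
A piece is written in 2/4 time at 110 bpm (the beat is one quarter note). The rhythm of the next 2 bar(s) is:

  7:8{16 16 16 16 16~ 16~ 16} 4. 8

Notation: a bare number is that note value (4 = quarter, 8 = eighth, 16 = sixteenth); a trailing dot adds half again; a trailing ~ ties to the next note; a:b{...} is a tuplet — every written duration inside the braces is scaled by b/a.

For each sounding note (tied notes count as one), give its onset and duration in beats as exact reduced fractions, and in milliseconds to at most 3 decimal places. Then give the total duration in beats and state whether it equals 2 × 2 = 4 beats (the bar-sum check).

1) 0.0ms=0b +155.844ms=2/7b
2) 155.844ms=2/7b +155.844ms=2/7b
3) 311.688ms=4/7b +155.844ms=2/7b
4) 467.532ms=6/7b +155.844ms=2/7b
5) 623.377ms=8/7b +467.532ms=6/7b
6) 1090.909ms=2b +818.182ms=3/2b
7) 1909.091ms=7/2b +272.727ms=1/2b
Σ=4b of 4 (110bpm 2/4) — PASS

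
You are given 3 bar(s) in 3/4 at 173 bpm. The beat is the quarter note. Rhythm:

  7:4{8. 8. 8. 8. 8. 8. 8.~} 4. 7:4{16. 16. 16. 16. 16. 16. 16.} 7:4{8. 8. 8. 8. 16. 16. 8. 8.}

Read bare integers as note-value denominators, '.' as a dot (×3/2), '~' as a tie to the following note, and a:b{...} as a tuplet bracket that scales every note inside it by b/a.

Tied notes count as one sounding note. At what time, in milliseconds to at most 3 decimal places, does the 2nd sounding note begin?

1. 0.0ms @ 0 + 148.637ms (3/7)
2. 148.637ms @ 3/7 + 148.637ms (3/7)
3. 297.275ms @ 6/7 + 148.637ms (3/7)
4. 445.912ms @ 9/7 + 148.637ms (3/7)
5. 594.55ms @ 12/7 + 148.637ms (3/7)
6. 743.187ms @ 15/7 + 148.637ms (3/7)
7. 891.825ms @ 18/7 + 668.869ms (27/14)
8. 1560.694ms @ 9/2 + 74.319ms (3/14)
9. 1635.012ms @ 33/7 + 74.319ms (3/14)
10. 1709.331ms @ 69/14 + 74.319ms (3/14)
11. 1783.65ms @ 36/7 + 74.319ms (3/14)
12. 1857.969ms @ 75/14 + 74.319ms (3/14)
13. 1932.287ms @ 39/7 + 74.319ms (3/14)
14. 2006.606ms @ 81/14 + 74.319ms (3/14)
15. 2080.925ms @ 6 + 148.637ms (3/7)
16. 2229.562ms @ 45/7 + 148.637ms (3/7)
17. 2378.2ms @ 48/7 + 148.637ms (3/7)
18. 2526.837ms @ 51/7 + 148.637ms (3/7)
19. 2675.475ms @ 54/7 + 74.319ms (3/14)
20. 2749.794ms @ 111/14 + 74.319ms (3/14)
21. 2824.112ms @ 57/7 + 148.637ms (3/7)
22. 2972.75ms @ 60/7 + 148.637ms (3/7)

note 2 onset = 3/7b = 148.637ms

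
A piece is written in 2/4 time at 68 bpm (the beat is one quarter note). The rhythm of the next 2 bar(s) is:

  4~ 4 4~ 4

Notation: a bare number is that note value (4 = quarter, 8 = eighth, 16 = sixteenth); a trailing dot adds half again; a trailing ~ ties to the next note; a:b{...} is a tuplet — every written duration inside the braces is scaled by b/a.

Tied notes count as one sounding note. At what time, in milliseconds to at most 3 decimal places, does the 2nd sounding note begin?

note 2 onset = 2b = 1764.706ms

1. 0.0ms @ 0 + 1764.706ms (2)
2. 1764.706ms @ 2 + 1764.706ms (2)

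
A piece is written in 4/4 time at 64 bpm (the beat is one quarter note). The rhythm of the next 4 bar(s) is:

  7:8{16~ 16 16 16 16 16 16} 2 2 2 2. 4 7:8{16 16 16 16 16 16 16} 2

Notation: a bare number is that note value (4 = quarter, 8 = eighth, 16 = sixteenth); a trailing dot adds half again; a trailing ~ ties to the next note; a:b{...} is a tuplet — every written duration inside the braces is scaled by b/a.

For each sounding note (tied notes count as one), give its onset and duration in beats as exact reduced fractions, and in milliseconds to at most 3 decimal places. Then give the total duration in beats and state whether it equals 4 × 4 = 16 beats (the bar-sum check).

1) 0.0ms=0b +535.714ms=4/7b
2) 535.714ms=4/7b +267.857ms=2/7b
3) 803.571ms=6/7b +267.857ms=2/7b
4) 1071.429ms=8/7b +267.857ms=2/7b
5) 1339.286ms=10/7b +267.857ms=2/7b
6) 1607.143ms=12/7b +267.857ms=2/7b
7) 1875.0ms=2b +1875.0ms=2b
8) 3750.0ms=4b +1875.0ms=2b
9) 5625.0ms=6b +1875.0ms=2b
10) 7500.0ms=8b +2812.5ms=3b
11) 10312.5ms=11b +937.5ms=1b
12) 11250.0ms=12b +267.857ms=2/7b
13) 11517.857ms=86/7b +267.857ms=2/7b
14) 11785.714ms=88/7b +267.857ms=2/7b
15) 12053.571ms=90/7b +267.857ms=2/7b
16) 12321.429ms=92/7b +267.857ms=2/7b
17) 12589.286ms=94/7b +267.857ms=2/7b
18) 12857.143ms=96/7b +267.857ms=2/7b
19) 13125.0ms=14b +1875.0ms=2b
Σ=16b of 16 (64bpm 4/4) — PASS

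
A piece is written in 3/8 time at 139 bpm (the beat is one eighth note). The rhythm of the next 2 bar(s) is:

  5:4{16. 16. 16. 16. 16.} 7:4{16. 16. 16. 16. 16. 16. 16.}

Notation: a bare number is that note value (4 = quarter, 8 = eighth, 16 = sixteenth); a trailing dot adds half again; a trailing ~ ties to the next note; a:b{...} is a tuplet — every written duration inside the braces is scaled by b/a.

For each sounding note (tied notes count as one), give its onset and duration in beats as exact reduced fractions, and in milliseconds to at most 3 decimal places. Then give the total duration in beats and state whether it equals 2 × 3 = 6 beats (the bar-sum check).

1) 0.0ms=0b +258.993ms=3/5b
2) 258.993ms=3/5b +258.993ms=3/5b
3) 517.986ms=6/5b +258.993ms=3/5b
4) 776.978ms=9/5b +258.993ms=3/5b
5) 1035.971ms=12/5b +258.993ms=3/5b
6) 1294.964ms=3b +184.995ms=3/7b
7) 1479.959ms=24/7b +184.995ms=3/7b
8) 1664.954ms=27/7b +184.995ms=3/7b
9) 1849.949ms=30/7b +184.995ms=3/7b
10) 2034.943ms=33/7b +184.995ms=3/7b
11) 2219.938ms=36/7b +184.995ms=3/7b
12) 2404.933ms=39/7b +184.995ms=3/7b
Σ=6b of 6 (139bpm 3/8) — PASS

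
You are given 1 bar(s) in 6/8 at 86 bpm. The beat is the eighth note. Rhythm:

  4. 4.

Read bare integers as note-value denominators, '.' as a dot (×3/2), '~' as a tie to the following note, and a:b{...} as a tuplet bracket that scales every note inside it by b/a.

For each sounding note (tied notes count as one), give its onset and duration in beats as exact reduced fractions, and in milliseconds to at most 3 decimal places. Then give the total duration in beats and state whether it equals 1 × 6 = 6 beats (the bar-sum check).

1) 0.0ms=0b +2093.023ms=3b
2) 2093.023ms=3b +2093.023ms=3b
Σ=6b of 6 (86bpm 6/8) — PASS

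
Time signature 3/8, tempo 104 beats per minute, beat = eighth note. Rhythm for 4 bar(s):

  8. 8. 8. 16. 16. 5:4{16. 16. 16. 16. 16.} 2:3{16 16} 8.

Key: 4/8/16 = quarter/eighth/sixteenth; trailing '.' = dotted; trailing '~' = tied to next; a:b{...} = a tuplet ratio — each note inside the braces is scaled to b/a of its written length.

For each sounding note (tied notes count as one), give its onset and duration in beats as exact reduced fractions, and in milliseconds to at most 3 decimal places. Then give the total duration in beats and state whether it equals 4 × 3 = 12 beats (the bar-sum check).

1) 0.0ms=0b +865.385ms=3/2b
2) 865.385ms=3/2b +865.385ms=3/2b
3) 1730.769ms=3b +865.385ms=3/2b
4) 2596.154ms=9/2b +432.692ms=3/4b
5) 3028.846ms=21/4b +432.692ms=3/4b
6) 3461.538ms=6b +346.154ms=3/5b
7) 3807.692ms=33/5b +346.154ms=3/5b
8) 4153.846ms=36/5b +346.154ms=3/5b
9) 4500.0ms=39/5b +346.154ms=3/5b
10) 4846.154ms=42/5b +346.154ms=3/5b
11) 5192.308ms=9b +432.692ms=3/4b
12) 5625.0ms=39/4b +432.692ms=3/4b
13) 6057.692ms=21/2b +865.385ms=3/2b
Σ=12b of 12 (104bpm 3/8) — PASS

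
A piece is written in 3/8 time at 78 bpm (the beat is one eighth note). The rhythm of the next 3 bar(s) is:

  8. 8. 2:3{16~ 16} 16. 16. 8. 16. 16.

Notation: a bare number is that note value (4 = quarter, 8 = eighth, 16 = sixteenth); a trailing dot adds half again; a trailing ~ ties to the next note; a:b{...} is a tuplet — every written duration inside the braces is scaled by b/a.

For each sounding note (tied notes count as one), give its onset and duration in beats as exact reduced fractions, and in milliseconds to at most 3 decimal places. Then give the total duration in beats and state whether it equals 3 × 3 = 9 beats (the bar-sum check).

1) 0.0ms=0b +1153.846ms=3/2b
2) 1153.846ms=3/2b +1153.846ms=3/2b
3) 2307.692ms=3b +1153.846ms=3/2b
4) 3461.538ms=9/2b +576.923ms=3/4b
5) 4038.462ms=21/4b +576.923ms=3/4b
6) 4615.385ms=6b +1153.846ms=3/2b
7) 5769.231ms=15/2b +576.923ms=3/4b
8) 6346.154ms=33/4b +576.923ms=3/4b
Σ=9b of 9 (78bpm 3/8) — PASS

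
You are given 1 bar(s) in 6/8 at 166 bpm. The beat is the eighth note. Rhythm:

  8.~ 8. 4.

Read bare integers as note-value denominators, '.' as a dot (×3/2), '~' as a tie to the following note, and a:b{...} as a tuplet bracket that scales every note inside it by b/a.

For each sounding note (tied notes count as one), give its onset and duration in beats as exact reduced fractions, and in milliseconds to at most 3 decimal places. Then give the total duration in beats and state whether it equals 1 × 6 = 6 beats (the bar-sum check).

1) 0.0ms=0b +1084.337ms=3b
2) 1084.337ms=3b +1084.337ms=3b
Σ=6b of 6 (166bpm 6/8) — PASS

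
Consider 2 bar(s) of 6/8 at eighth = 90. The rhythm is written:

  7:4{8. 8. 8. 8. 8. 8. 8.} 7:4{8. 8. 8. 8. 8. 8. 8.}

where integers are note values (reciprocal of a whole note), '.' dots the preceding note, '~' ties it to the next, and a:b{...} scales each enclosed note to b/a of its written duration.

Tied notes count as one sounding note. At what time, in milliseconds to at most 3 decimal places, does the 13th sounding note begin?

note 13 onset = 72/7b = 6857.143ms

1. 0.0ms @ 0 + 571.429ms (6/7)
2. 571.429ms @ 6/7 + 571.429ms (6/7)
3. 1142.857ms @ 12/7 + 571.429ms (6/7)
4. 1714.286ms @ 18/7 + 571.429ms (6/7)
5. 2285.714ms @ 24/7 + 571.429ms (6/7)
6. 2857.143ms @ 30/7 + 571.429ms (6/7)
7. 3428.571ms @ 36/7 + 571.429ms (6/7)
8. 4000.0ms @ 6 + 571.429ms (6/7)
9. 4571.429ms @ 48/7 + 571.429ms (6/7)
10. 5142.857ms @ 54/7 + 571.429ms (6/7)
11. 5714.286ms @ 60/7 + 571.429ms (6/7)
12. 6285.714ms @ 66/7 + 571.429ms (6/7)
13. 6857.143ms @ 72/7 + 571.429ms (6/7)
14. 7428.571ms @ 78/7 + 571.429ms (6/7)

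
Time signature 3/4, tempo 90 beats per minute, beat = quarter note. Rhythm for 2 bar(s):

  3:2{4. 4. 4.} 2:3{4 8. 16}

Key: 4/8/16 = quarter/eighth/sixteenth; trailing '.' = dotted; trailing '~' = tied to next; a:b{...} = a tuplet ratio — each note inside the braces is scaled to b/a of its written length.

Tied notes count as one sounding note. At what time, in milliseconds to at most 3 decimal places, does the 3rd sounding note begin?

note 3 onset = 2b = 1333.333ms

1. 0.0ms @ 0 + 666.667ms (1)
2. 666.667ms @ 1 + 666.667ms (1)
3. 1333.333ms @ 2 + 666.667ms (1)
4. 2000.0ms @ 3 + 1000.0ms (3/2)
5. 3000.0ms @ 9/2 + 750.0ms (9/8)
6. 3750.0ms @ 45/8 + 250.0ms (3/8)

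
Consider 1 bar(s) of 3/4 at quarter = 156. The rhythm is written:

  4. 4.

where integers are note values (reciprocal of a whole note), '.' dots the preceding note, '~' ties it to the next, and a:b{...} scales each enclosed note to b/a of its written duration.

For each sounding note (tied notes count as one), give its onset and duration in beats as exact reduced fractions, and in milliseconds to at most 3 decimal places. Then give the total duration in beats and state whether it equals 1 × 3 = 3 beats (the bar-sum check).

1) 0.0ms=0b +576.923ms=3/2b
2) 576.923ms=3/2b +576.923ms=3/2b
Σ=3b of 3 (156bpm 3/4) — PASS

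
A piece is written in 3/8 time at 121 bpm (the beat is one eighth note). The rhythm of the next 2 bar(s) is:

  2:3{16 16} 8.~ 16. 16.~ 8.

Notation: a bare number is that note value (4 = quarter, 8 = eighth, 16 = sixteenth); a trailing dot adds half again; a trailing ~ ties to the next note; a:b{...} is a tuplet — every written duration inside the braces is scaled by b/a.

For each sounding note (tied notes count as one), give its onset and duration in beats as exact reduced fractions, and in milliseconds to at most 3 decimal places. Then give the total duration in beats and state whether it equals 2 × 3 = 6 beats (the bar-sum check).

1) 0.0ms=0b +371.901ms=3/4b
2) 371.901ms=3/4b +371.901ms=3/4b
3) 743.802ms=3/2b +1115.702ms=9/4b
4) 1859.504ms=15/4b +1115.702ms=9/4b
Σ=6b of 6 (121bpm 3/8) — PASS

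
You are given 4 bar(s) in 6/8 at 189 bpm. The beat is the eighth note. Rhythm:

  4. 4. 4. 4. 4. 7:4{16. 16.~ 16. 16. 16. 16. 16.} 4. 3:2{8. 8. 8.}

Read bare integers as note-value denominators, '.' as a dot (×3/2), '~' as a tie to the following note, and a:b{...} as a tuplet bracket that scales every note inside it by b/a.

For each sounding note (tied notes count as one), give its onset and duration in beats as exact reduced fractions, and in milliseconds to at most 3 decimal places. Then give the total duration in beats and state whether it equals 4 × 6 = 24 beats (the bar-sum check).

1) 0.0ms=0b +952.381ms=3b
2) 952.381ms=3b +952.381ms=3b
3) 1904.762ms=6b +952.381ms=3b
4) 2857.143ms=9b +952.381ms=3b
5) 3809.524ms=12b +952.381ms=3b
6) 4761.905ms=15b +136.054ms=3/7b
7) 4897.959ms=108/7b +272.109ms=6/7b
8) 5170.068ms=114/7b +136.054ms=3/7b
9) 5306.122ms=117/7b +136.054ms=3/7b
10) 5442.177ms=120/7b +136.054ms=3/7b
11) 5578.231ms=123/7b +136.054ms=3/7b
12) 5714.286ms=18b +952.381ms=3b
13) 6666.667ms=21b +317.46ms=1b
14) 6984.127ms=22b +317.46ms=1b
15) 7301.587ms=23b +317.46ms=1b
Σ=24b of 24 (189bpm 6/8) — PASS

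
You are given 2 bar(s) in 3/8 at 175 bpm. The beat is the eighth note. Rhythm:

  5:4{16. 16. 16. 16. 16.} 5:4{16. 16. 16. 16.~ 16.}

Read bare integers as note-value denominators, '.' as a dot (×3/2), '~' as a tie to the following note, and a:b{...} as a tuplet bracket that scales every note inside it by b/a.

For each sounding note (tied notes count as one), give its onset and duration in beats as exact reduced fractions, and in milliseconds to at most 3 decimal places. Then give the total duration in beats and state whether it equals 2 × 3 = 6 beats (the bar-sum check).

1) 0.0ms=0b +205.714ms=3/5b
2) 205.714ms=3/5b +205.714ms=3/5b
3) 411.429ms=6/5b +205.714ms=3/5b
4) 617.143ms=9/5b +205.714ms=3/5b
5) 822.857ms=12/5b +205.714ms=3/5b
6) 1028.571ms=3b +205.714ms=3/5b
7) 1234.286ms=18/5b +205.714ms=3/5b
8) 1440.0ms=21/5b +205.714ms=3/5b
9) 1645.714ms=24/5b +411.429ms=6/5b
Σ=6b of 6 (175bpm 3/8) — PASS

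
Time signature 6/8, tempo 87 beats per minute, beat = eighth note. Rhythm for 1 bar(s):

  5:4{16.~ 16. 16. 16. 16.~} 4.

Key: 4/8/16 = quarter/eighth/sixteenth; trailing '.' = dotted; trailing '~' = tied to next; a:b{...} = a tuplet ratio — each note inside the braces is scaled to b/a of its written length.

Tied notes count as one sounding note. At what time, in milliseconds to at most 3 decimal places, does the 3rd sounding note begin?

1. 0.0ms @ 0 + 827.586ms (6/5)
2. 827.586ms @ 6/5 + 413.793ms (3/5)
3. 1241.379ms @ 9/5 + 413.793ms (3/5)
4. 1655.172ms @ 12/5 + 2482.759ms (18/5)

note 3 onset = 9/5b = 1241.379ms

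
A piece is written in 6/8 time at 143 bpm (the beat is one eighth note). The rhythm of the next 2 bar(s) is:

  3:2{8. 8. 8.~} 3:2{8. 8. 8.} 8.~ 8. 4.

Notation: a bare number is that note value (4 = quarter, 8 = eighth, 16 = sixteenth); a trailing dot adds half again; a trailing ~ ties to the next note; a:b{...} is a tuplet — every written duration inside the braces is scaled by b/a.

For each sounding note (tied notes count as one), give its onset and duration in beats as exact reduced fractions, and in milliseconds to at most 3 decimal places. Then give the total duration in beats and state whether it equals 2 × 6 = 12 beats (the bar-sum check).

1) 0.0ms=0b +419.58ms=1b
2) 419.58ms=1b +419.58ms=1b
3) 839.161ms=2b +839.161ms=2b
4) 1678.322ms=4b +419.58ms=1b
5) 2097.902ms=5b +419.58ms=1b
6) 2517.483ms=6b +1258.741ms=3b
7) 3776.224ms=9b +1258.741ms=3b
Σ=12b of 12 (143bpm 6/8) — PASS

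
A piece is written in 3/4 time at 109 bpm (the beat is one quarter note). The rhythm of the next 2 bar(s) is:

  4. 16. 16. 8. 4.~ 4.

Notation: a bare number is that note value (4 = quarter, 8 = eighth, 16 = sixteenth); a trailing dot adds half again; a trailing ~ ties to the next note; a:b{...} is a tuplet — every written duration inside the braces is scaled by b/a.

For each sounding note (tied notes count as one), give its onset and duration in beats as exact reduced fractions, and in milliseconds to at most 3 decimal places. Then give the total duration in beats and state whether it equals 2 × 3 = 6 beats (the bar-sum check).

1) 0.0ms=0b +825.688ms=3/2b
2) 825.688ms=3/2b +206.422ms=3/8b
3) 1032.11ms=15/8b +206.422ms=3/8b
4) 1238.532ms=9/4b +412.844ms=3/4b
5) 1651.376ms=3b +1651.376ms=3b
Σ=6b of 6 (109bpm 3/4) — PASS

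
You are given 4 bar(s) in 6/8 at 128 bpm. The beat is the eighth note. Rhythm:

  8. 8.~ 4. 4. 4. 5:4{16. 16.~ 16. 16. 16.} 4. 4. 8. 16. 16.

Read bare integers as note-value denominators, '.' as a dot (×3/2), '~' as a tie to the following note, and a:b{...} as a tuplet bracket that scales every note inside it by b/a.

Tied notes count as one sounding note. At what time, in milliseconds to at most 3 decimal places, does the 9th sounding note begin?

note 9 onset = 15b = 7031.25ms

1. 0.0ms @ 0 + 703.125ms (3/2)
2. 703.125ms @ 3/2 + 2109.375ms (9/2)
3. 2812.5ms @ 6 + 1406.25ms (3)
4. 4218.75ms @ 9 + 1406.25ms (3)
5. 5625.0ms @ 12 + 281.25ms (3/5)
6. 5906.25ms @ 63/5 + 562.5ms (6/5)
7. 6468.75ms @ 69/5 + 281.25ms (3/5)
8. 6750.0ms @ 72/5 + 281.25ms (3/5)
9. 7031.25ms @ 15 + 1406.25ms (3)
10. 8437.5ms @ 18 + 1406.25ms (3)
11. 9843.75ms @ 21 + 703.125ms (3/2)
12. 10546.875ms @ 45/2 + 351.562ms (3/4)
13. 10898.438ms @ 93/4 + 351.562ms (3/4)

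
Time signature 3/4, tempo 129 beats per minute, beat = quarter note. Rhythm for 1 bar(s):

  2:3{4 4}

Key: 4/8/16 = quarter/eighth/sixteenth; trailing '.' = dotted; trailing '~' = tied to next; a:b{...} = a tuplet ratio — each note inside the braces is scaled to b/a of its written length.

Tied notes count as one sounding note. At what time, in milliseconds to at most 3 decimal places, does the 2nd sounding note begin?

note 2 onset = 3/2b = 697.674ms

1. 0.0ms @ 0 + 697.674ms (3/2)
2. 697.674ms @ 3/2 + 697.674ms (3/2)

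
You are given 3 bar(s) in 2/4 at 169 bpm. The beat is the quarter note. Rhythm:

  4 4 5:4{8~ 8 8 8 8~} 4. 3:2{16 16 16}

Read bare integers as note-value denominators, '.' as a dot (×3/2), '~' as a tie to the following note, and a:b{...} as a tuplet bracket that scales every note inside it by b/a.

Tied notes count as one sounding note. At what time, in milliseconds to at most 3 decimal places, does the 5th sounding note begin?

note 5 onset = 16/5b = 1136.095ms

1. 0.0ms @ 0 + 355.03ms (1)
2. 355.03ms @ 1 + 355.03ms (1)
3. 710.059ms @ 2 + 284.024ms (4/5)
4. 994.083ms @ 14/5 + 142.012ms (2/5)
5. 1136.095ms @ 16/5 + 142.012ms (2/5)
6. 1278.107ms @ 18/5 + 674.556ms (19/10)
7. 1952.663ms @ 11/2 + 59.172ms (1/6)
8. 2011.834ms @ 17/3 + 59.172ms (1/6)
9. 2071.006ms @ 35/6 + 59.172ms (1/6)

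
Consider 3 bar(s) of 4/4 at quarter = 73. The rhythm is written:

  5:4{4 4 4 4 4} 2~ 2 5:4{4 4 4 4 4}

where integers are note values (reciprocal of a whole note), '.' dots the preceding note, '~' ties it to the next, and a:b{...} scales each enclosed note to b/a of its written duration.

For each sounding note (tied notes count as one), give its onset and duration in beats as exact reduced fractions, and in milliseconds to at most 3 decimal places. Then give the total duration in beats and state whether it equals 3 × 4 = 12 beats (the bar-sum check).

1) 0.0ms=0b +657.534ms=4/5b
2) 657.534ms=4/5b +657.534ms=4/5b
3) 1315.068ms=8/5b +657.534ms=4/5b
4) 1972.603ms=12/5b +657.534ms=4/5b
5) 2630.137ms=16/5b +657.534ms=4/5b
6) 3287.671ms=4b +3287.671ms=4b
7) 6575.342ms=8b +657.534ms=4/5b
8) 7232.877ms=44/5b +657.534ms=4/5b
9) 7890.411ms=48/5b +657.534ms=4/5b
10) 8547.945ms=52/5b +657.534ms=4/5b
11) 9205.479ms=56/5b +657.534ms=4/5b
Σ=12b of 12 (73bpm 4/4) — PASS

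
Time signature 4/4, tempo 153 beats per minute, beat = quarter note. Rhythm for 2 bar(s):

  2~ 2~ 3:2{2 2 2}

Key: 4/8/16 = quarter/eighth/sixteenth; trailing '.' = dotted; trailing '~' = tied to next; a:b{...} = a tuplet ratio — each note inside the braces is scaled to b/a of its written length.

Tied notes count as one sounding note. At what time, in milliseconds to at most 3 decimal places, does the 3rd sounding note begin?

note 3 onset = 20/3b = 2614.379ms

1. 0.0ms @ 0 + 2091.503ms (16/3)
2. 2091.503ms @ 16/3 + 522.876ms (4/3)
3. 2614.379ms @ 20/3 + 522.876ms (4/3)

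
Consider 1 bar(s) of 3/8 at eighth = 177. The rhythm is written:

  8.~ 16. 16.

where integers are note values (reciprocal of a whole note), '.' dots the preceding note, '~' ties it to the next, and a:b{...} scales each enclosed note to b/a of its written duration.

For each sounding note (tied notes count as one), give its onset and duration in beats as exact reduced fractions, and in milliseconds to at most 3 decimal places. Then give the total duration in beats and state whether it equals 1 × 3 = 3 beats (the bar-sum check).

1) 0.0ms=0b +762.712ms=9/4b
2) 762.712ms=9/4b +254.237ms=3/4b
Σ=3b of 3 (177bpm 3/8) — PASS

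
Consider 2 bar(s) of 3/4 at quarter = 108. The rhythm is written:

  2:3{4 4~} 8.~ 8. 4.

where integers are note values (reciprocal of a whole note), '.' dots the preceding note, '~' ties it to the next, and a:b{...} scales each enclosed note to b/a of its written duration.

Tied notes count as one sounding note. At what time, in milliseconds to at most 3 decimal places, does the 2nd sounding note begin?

note 2 onset = 3/2b = 833.333ms

1. 0.0ms @ 0 + 833.333ms (3/2)
2. 833.333ms @ 3/2 + 1666.667ms (3)
3. 2500.0ms @ 9/2 + 833.333ms (3/2)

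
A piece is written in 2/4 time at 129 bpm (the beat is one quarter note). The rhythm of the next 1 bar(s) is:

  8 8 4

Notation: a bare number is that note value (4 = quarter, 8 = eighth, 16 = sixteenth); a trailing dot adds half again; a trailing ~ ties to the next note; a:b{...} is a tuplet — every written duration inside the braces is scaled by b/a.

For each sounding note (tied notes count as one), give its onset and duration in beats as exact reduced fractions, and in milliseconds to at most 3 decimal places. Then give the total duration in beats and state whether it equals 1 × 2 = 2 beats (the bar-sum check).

1) 0.0ms=0b +232.558ms=1/2b
2) 232.558ms=1/2b +232.558ms=1/2b
3) 465.116ms=1b +465.116ms=1b
Σ=2b of 2 (129bpm 2/4) — PASS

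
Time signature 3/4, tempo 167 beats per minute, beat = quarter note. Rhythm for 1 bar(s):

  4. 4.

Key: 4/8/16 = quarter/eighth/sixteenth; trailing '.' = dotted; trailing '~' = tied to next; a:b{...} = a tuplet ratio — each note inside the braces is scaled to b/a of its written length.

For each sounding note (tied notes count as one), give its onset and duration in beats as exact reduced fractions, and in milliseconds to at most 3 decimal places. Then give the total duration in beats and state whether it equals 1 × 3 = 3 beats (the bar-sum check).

1) 0.0ms=0b +538.922ms=3/2b
2) 538.922ms=3/2b +538.922ms=3/2b
Σ=3b of 3 (167bpm 3/4) — PASS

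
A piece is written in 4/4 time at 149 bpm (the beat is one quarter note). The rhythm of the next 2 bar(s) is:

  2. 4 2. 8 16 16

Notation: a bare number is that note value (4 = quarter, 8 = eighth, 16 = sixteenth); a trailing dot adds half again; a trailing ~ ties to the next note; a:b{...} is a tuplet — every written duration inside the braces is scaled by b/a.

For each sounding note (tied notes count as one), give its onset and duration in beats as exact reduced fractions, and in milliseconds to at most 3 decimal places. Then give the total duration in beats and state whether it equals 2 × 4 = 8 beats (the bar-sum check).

1) 0.0ms=0b +1208.054ms=3b
2) 1208.054ms=3b +402.685ms=1b
3) 1610.738ms=4b +1208.054ms=3b
4) 2818.792ms=7b +201.342ms=1/2b
5) 3020.134ms=15/2b +100.671ms=1/4b
6) 3120.805ms=31/4b +100.671ms=1/4b
Σ=8b of 8 (149bpm 4/4) — PASS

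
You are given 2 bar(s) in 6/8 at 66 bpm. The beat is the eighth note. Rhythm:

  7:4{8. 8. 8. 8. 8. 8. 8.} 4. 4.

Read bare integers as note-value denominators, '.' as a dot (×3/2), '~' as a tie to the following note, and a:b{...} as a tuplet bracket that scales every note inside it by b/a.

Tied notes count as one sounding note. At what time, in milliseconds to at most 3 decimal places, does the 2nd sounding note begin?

1. 0.0ms @ 0 + 779.221ms (6/7)
2. 779.221ms @ 6/7 + 779.221ms (6/7)
3. 1558.442ms @ 12/7 + 779.221ms (6/7)
4. 2337.662ms @ 18/7 + 779.221ms (6/7)
5. 3116.883ms @ 24/7 + 779.221ms (6/7)
6. 3896.104ms @ 30/7 + 779.221ms (6/7)
7. 4675.325ms @ 36/7 + 779.221ms (6/7)
8. 5454.545ms @ 6 + 2727.273ms (3)
9. 8181.818ms @ 9 + 2727.273ms (3)

note 2 onset = 6/7b = 779.221ms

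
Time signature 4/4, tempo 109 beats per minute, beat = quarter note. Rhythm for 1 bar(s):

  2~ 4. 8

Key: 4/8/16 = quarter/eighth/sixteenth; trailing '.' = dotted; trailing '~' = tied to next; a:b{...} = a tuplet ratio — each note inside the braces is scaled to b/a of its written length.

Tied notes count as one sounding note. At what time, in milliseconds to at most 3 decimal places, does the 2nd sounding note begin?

1. 0.0ms @ 0 + 1926.606ms (7/2)
2. 1926.606ms @ 7/2 + 275.229ms (1/2)

note 2 onset = 7/2b = 1926.606ms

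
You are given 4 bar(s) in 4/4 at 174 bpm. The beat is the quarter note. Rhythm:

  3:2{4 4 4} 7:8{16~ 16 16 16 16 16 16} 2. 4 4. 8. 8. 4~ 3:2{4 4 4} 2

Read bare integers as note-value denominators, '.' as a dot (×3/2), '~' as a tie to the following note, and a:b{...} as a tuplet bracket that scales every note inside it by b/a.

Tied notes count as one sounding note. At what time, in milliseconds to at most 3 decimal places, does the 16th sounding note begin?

note 16 onset = 38/3b = 4367.816ms

1. 0.0ms @ 0 + 229.885ms (2/3)
2. 229.885ms @ 2/3 + 229.885ms (2/3)
3. 459.77ms @ 4/3 + 229.885ms (2/3)
4. 689.655ms @ 2 + 197.044ms (4/7)
5. 886.7ms @ 18/7 + 98.522ms (2/7)
6. 985.222ms @ 20/7 + 98.522ms (2/7)
7. 1083.744ms @ 22/7 + 98.522ms (2/7)
8. 1182.266ms @ 24/7 + 98.522ms (2/7)
9. 1280.788ms @ 26/7 + 98.522ms (2/7)
10. 1379.31ms @ 4 + 1034.483ms (3)
11. 2413.793ms @ 7 + 344.828ms (1)
12. 2758.621ms @ 8 + 517.241ms (3/2)
13. 3275.862ms @ 19/2 + 258.621ms (3/4)
14. 3534.483ms @ 41/4 + 258.621ms (3/4)
15. 3793.103ms @ 11 + 574.713ms (5/3)
16. 4367.816ms @ 38/3 + 229.885ms (2/3)
17. 4597.701ms @ 40/3 + 229.885ms (2/3)
18. 4827.586ms @ 14 + 689.655ms (2)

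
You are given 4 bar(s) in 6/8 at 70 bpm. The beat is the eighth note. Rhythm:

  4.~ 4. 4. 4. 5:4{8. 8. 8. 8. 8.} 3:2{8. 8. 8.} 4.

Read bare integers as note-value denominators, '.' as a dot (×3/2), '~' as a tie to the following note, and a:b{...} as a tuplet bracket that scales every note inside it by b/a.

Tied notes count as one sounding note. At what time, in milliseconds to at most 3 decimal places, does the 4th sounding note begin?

note 4 onset = 12b = 10285.714ms

1. 0.0ms @ 0 + 5142.857ms (6)
2. 5142.857ms @ 6 + 2571.429ms (3)
3. 7714.286ms @ 9 + 2571.429ms (3)
4. 10285.714ms @ 12 + 1028.571ms (6/5)
5. 11314.286ms @ 66/5 + 1028.571ms (6/5)
6. 12342.857ms @ 72/5 + 1028.571ms (6/5)
7. 13371.429ms @ 78/5 + 1028.571ms (6/5)
8. 14400.0ms @ 84/5 + 1028.571ms (6/5)
9. 15428.571ms @ 18 + 857.143ms (1)
10. 16285.714ms @ 19 + 857.143ms (1)
11. 17142.857ms @ 20 + 857.143ms (1)
12. 18000.0ms @ 21 + 2571.429ms (3)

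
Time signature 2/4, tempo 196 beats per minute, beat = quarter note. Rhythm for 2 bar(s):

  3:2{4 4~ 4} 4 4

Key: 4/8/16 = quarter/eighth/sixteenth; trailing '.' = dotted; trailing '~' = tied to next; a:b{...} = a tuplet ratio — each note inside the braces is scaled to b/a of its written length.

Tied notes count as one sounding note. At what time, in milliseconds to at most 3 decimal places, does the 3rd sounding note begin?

1. 0.0ms @ 0 + 204.082ms (2/3)
2. 204.082ms @ 2/3 + 408.163ms (4/3)
3. 612.245ms @ 2 + 306.122ms (1)
4. 918.367ms @ 3 + 306.122ms (1)

note 3 onset = 2b = 612.245ms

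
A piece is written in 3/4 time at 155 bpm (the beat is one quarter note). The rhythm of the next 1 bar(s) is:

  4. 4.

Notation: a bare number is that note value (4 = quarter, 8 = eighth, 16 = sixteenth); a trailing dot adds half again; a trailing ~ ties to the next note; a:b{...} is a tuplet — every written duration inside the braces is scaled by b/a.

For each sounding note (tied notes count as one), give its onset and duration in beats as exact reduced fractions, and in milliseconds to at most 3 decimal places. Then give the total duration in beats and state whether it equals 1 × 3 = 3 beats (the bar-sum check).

1) 0.0ms=0b +580.645ms=3/2b
2) 580.645ms=3/2b +580.645ms=3/2b
Σ=3b of 3 (155bpm 3/4) — PASS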